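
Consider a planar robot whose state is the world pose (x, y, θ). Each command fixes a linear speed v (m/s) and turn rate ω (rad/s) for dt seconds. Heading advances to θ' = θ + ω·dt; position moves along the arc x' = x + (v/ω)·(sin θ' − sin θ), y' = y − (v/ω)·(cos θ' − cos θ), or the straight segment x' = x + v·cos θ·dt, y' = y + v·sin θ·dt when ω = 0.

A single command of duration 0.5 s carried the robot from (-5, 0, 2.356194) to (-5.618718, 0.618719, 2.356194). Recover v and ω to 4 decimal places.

v = 1.7500, ω = 0.0000

Δθ = 2.356194 − 2.356194 = 0.000000
ω = Δθ/dt = 0.000000/0.5 = 0.0000
ω = 0 → v = (Δx·cos θ + Δy·sin θ)/dt = 1.7500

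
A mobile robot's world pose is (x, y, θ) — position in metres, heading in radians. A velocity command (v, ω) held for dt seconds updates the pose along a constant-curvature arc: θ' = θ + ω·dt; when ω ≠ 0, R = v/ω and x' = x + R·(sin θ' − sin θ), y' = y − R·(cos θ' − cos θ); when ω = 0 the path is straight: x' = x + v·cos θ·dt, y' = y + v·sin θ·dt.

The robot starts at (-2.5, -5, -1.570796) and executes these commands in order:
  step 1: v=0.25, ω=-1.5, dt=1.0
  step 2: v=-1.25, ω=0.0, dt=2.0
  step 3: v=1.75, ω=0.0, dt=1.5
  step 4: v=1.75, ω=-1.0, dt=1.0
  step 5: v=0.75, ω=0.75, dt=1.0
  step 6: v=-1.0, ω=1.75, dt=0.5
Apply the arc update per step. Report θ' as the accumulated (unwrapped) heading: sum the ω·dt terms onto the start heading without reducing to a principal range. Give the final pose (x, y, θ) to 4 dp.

(-4.4601, -3.9676, -2.4458)

step 1: θ'=-3.0708 (R=-0.1667) → pose (-2.6549, -5.1662, -3.0708)
step 2: θ'=-3.0708 (straight) → pose (-0.1611, -4.9894, -3.0708)
step 3: θ'=-3.0708 (straight) → pose (-2.7796, -5.1751, -3.0708)
step 4: θ'=-4.0708 (R=-1.7500) → pose (-4.3054, -4.4768, -4.0708)
step 5: θ'=-3.3208 (R=1.0000) → pose (-4.9283, -4.0913, -3.3208)
step 6: θ'=-2.4458 (R=-0.5714) → pose (-4.4601, -3.9676, -2.4458)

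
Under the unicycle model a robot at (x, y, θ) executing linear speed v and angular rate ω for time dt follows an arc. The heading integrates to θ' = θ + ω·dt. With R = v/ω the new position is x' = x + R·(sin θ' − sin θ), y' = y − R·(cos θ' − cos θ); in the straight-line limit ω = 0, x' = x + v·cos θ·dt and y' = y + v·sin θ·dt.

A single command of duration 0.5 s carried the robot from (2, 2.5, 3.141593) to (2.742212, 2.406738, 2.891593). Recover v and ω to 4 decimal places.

v = -1.5000, ω = -0.5000

Δθ = 2.891593 − 3.141593 = -0.250000
ω = Δθ/dt = -0.250000/0.5 = -0.5000
R = Δx/(sin θ' − sin θ) = 3.0000
v = R·ω = 3.0000·-0.5000 = -1.5000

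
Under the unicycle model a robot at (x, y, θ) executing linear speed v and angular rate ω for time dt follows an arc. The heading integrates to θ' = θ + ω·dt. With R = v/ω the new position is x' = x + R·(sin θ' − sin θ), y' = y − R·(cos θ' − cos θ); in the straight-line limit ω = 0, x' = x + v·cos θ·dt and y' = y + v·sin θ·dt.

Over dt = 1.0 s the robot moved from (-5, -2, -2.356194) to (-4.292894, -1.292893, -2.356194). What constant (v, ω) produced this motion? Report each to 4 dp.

v = -1.0000, ω = 0.0000

Δθ = -2.356194 − -2.356194 = 0.000000
ω = Δθ/dt = 0.000000/1.0 = 0.0000
ω = 0 → v = (Δx·cos θ + Δy·sin θ)/dt = -1.0000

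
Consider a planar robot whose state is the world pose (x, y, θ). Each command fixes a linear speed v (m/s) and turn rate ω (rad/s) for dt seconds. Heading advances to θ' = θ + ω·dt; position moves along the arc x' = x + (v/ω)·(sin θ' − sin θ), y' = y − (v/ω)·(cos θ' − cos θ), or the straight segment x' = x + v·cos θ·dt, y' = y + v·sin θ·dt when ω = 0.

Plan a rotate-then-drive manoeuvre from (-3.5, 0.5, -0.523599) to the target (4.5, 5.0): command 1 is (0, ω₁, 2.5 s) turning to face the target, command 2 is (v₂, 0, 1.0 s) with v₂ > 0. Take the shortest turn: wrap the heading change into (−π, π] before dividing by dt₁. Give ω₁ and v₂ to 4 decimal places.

ω₁ = 0.4144, v₂ = 9.1788

heading to target = atan2(5−0.5, 4.5−-3.5) = 0.5124
Δθ = wrap(0.5124 − -0.5236) = 1.0360; ω₁ = Δθ/dt₁ = 0.4144
distance = √((4.5−-3.5)² + (5−0.5)²) = 9.1788; v₂ = distance/dt₂ = 9.1788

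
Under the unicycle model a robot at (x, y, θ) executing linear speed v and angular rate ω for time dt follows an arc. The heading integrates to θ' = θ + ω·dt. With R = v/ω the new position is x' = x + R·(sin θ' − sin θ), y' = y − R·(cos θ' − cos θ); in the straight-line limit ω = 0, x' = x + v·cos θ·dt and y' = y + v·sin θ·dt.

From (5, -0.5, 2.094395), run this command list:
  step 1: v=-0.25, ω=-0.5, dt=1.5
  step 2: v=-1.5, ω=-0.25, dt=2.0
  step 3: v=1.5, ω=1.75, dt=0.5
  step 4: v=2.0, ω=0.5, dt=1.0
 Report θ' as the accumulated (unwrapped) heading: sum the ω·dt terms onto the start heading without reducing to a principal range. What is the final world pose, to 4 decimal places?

step 1: θ'=1.3444 (R=0.5000) → pose (5.0542, -0.8622, 1.3444)
step 2: θ'=0.8444 (R=6.0000) → pose (3.6928, -3.5005, 0.8444)
step 3: θ'=1.7194 (R=0.8571) → pose (3.8997, -2.8043, 1.7194)
step 4: θ'=2.2194 (R=4.0000) → pose (3.1315, -0.9802, 2.2194)

(3.1315, -0.9802, 2.2194)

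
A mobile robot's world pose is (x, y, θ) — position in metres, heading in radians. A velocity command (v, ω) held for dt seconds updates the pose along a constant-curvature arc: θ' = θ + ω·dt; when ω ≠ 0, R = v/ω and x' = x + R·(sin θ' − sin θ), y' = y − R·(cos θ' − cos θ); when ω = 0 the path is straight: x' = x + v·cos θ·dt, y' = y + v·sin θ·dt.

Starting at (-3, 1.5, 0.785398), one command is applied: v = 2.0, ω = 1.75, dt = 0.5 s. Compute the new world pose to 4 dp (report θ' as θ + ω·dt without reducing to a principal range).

(-2.6698, 2.4104, 1.6604)

θ' = 0.7854 + 1.75·0.5 = 1.6604
R = v/ω = 2.0/1.75 = 1.1429
x' = -3 + 1.1429·(sin 1.6604 − sin 0.7854) = -2.6698
y' = 1.5 − 1.1429·(cos 1.6604 − cos 0.7854) = 2.4104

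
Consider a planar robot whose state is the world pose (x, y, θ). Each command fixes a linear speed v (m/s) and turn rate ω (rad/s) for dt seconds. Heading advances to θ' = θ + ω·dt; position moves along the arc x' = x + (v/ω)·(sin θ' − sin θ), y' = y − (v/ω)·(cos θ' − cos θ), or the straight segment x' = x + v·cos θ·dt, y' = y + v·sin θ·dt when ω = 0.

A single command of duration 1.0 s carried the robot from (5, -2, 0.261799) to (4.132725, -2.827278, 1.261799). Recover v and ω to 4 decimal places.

v = -1.2500, ω = 1.0000

Δθ = 1.261799 − 0.261799 = 1.000000
ω = Δθ/dt = 1.000000/1.0 = 1.0000
R = Δx/(sin θ' − sin θ) = -1.2500
v = R·ω = -1.2500·1.0000 = -1.2500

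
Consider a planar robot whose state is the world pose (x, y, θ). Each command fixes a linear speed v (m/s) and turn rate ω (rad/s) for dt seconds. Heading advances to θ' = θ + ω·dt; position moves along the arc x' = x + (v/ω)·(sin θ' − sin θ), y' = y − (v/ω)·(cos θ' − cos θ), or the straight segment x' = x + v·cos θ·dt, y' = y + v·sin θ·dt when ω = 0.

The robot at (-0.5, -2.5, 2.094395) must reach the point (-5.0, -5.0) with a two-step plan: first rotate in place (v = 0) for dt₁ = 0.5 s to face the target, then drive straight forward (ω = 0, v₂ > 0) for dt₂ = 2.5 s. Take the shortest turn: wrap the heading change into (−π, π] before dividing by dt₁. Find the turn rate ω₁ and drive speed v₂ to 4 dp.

ω₁ = 3.1086, v₂ = 2.0591

heading to target = atan2(-5−-2.5, -5−-0.5) = -2.6345
Δθ = wrap(-2.6345 − 2.0944) = 1.5543; ω₁ = Δθ/dt₁ = 3.1086
distance = √((-5−-0.5)² + (-5−-2.5)²) = 5.1478; v₂ = distance/dt₂ = 2.0591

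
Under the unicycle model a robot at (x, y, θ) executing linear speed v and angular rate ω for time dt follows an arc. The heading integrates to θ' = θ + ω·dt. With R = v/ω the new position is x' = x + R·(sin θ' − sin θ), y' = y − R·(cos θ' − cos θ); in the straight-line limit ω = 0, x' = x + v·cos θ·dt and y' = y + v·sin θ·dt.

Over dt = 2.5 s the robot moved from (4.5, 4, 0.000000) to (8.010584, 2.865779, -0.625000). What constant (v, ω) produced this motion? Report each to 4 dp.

v = 1.5000, ω = -0.2500

Δθ = -0.625000 − 0.000000 = -0.625000
ω = Δθ/dt = -0.625000/2.5 = -0.2500
R = Δx/(sin θ' − sin θ) = -6.0000
v = R·ω = -6.0000·-0.2500 = 1.5000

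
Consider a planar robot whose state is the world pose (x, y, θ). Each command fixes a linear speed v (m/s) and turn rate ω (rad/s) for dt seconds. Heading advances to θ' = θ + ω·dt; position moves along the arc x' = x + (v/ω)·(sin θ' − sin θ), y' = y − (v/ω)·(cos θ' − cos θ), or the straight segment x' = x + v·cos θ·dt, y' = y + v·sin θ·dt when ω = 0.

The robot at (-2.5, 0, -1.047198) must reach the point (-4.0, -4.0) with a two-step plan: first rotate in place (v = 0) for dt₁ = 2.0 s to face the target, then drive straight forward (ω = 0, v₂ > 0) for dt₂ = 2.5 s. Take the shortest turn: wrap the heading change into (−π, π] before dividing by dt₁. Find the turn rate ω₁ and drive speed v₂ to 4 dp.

ω₁ = -0.4412, v₂ = 1.7088

heading to target = atan2(-4−0, -4−-2.5) = -1.9296
Δθ = wrap(-1.9296 − -1.0472) = -0.8824; ω₁ = Δθ/dt₁ = -0.4412
distance = √((-4−-2.5)² + (-4−0)²) = 4.2720; v₂ = distance/dt₂ = 1.7088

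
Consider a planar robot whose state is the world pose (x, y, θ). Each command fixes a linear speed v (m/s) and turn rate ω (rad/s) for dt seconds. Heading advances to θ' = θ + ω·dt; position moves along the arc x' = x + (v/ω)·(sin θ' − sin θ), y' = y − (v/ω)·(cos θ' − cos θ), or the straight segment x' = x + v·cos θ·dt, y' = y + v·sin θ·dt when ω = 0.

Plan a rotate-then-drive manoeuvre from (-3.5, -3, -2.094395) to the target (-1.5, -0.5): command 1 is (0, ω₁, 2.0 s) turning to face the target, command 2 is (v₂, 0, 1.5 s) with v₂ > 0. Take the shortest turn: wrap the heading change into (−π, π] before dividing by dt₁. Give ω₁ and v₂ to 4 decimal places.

heading to target = atan2(-0.5−-3, -1.5−-3.5) = 0.8961
Δθ = wrap(0.8961 − -2.0944) = 2.9905; ω₁ = Δθ/dt₁ = 1.4952
distance = √((-1.5−-3.5)² + (-0.5−-3)²) = 3.2016; v₂ = distance/dt₂ = 2.1344

ω₁ = 1.4952, v₂ = 2.1344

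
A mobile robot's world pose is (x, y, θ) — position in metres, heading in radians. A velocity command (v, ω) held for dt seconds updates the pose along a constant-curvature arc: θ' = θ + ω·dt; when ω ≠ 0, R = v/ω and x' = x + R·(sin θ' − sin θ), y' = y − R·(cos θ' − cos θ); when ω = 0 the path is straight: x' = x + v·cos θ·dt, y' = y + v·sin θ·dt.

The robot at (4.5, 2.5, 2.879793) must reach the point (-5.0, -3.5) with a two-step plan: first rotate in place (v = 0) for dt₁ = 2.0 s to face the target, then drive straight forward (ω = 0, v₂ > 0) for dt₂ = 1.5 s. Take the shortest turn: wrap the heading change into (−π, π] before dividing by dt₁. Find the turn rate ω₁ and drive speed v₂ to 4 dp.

heading to target = atan2(-3.5−2.5, -5−4.5) = -2.5783
Δθ = wrap(-2.5783 − 2.8798) = 0.8251; ω₁ = Δθ/dt₁ = 0.4126
distance = √((-5−4.5)² + (-3.5−2.5)²) = 11.2361; v₂ = distance/dt₂ = 7.4907

ω₁ = 0.4126, v₂ = 7.4907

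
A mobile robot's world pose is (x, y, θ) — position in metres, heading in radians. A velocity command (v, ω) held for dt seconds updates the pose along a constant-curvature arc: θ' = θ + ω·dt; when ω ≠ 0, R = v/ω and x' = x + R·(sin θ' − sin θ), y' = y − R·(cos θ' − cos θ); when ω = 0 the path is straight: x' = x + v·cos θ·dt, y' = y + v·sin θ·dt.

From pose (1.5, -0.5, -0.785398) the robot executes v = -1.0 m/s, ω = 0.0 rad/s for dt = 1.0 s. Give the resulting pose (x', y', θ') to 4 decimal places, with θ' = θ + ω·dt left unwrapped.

θ' = -0.7854 + 0.0·1.0 = -0.7854
ω = 0 → straight: x' = 1.5 + -1.0·cos(-0.7854)·1.0 = 0.7929
y' = -0.5 + -1.0·sin(-0.7854)·1.0 = 0.2071

(0.7929, 0.2071, -0.7854)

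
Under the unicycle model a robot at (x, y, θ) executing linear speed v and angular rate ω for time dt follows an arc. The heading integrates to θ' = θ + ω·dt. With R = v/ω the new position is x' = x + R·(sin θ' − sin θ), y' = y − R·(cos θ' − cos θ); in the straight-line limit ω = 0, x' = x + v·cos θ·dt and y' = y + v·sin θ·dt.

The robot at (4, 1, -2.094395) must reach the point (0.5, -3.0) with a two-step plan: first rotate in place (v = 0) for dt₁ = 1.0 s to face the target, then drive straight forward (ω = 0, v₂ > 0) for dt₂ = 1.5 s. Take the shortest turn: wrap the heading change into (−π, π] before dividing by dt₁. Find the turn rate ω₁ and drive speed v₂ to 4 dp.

heading to target = atan2(-3−1, 0.5−4) = -2.2896
Δθ = wrap(-2.2896 − -2.0944) = -0.1952; ω₁ = Δθ/dt₁ = -0.1952
distance = √((0.5−4)² + (-3−1)²) = 5.3151; v₂ = distance/dt₂ = 3.5434

ω₁ = -0.1952, v₂ = 3.5434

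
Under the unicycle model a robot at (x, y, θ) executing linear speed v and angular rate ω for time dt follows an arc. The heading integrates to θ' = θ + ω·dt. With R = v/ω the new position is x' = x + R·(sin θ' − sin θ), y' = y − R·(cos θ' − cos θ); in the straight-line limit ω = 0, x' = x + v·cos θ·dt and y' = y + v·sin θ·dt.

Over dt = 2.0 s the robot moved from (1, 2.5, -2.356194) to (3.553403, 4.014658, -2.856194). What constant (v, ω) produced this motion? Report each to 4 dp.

v = -1.5000, ω = -0.2500

Δθ = -2.856194 − -2.356194 = -0.500000
ω = Δθ/dt = -0.500000/2.0 = -0.2500
R = Δx/(sin θ' − sin θ) = 6.0000
v = R·ω = 6.0000·-0.2500 = -1.5000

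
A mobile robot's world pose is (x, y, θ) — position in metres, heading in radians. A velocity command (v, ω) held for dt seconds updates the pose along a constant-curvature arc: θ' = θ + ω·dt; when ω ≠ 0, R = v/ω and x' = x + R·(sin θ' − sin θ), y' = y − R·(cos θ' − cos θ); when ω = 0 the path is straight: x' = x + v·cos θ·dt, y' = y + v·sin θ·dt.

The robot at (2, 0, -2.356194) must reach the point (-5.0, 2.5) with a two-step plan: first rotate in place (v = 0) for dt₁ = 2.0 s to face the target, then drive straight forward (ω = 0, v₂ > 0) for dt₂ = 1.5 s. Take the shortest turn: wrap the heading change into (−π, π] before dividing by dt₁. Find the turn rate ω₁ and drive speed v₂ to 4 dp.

ω₁ = -0.5642, v₂ = 4.9554

heading to target = atan2(2.5−0, -5−2) = 2.7986
Δθ = wrap(2.7986 − -2.3562) = -1.1284; ω₁ = Δθ/dt₁ = -0.5642
distance = √((-5−2)² + (2.5−0)²) = 7.4330; v₂ = distance/dt₂ = 4.9554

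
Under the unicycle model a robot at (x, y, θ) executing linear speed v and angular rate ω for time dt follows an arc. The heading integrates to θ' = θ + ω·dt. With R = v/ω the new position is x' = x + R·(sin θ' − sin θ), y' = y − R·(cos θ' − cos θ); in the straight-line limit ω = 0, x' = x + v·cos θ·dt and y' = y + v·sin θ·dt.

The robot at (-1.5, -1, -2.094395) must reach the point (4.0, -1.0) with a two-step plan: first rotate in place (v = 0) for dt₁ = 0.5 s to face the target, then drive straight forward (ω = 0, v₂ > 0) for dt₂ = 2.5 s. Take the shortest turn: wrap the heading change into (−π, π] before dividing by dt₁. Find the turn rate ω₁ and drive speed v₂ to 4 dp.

ω₁ = 4.1888, v₂ = 2.2000

heading to target = atan2(-1−-1, 4−-1.5) = 0.0000
Δθ = wrap(0.0000 − -2.0944) = 2.0944; ω₁ = Δθ/dt₁ = 4.1888
distance = √((4−-1.5)² + (-1−-1)²) = 5.5000; v₂ = distance/dt₂ = 2.2000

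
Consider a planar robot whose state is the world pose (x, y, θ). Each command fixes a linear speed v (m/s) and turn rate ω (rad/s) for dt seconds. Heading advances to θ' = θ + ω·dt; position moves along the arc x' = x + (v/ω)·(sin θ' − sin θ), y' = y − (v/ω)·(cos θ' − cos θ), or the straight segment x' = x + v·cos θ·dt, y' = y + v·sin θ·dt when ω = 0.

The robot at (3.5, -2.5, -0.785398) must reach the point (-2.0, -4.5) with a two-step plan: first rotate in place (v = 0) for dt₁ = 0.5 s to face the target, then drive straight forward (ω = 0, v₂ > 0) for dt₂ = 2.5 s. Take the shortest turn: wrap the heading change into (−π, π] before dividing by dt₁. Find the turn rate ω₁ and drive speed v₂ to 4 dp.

heading to target = atan2(-4.5−-2.5, -2−3.5) = -2.7928
Δθ = wrap(-2.7928 − -0.7854) = -2.0074; ω₁ = Δθ/dt₁ = -4.0148
distance = √((-2−3.5)² + (-4.5−-2.5)²) = 5.8523; v₂ = distance/dt₂ = 2.3409

ω₁ = -4.0148, v₂ = 2.3409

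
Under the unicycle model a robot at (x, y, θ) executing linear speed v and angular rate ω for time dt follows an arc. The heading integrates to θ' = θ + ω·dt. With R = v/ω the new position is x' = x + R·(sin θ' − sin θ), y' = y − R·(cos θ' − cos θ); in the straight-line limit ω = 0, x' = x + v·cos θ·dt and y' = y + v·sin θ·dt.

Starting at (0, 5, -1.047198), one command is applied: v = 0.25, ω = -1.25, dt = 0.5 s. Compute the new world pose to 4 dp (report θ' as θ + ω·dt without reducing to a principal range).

(0.0258, 4.8798, -1.6722)

θ' = -1.0472 + -1.25·0.5 = -1.6722
R = v/ω = 0.25/-1.25 = -0.2000
x' = 0 + -0.2000·(sin -1.6722 − sin -1.0472) = 0.0258
y' = 5 − -0.2000·(cos -1.6722 − cos -1.0472) = 4.8798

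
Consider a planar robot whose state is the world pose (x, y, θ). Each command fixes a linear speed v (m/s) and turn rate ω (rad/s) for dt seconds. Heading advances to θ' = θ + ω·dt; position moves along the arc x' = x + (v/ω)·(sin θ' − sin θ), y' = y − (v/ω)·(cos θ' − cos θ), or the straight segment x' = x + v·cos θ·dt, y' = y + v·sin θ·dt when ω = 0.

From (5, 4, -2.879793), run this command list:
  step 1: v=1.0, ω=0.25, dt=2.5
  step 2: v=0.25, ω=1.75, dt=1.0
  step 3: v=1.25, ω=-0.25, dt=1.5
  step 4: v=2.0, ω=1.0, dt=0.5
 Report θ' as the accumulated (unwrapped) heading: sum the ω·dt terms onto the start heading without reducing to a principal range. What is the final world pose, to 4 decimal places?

(5.2114, 0.6759, -0.3798)

step 1: θ'=-2.2548 (R=4.0000) → pose (2.9351, 2.6639, -2.2548)
step 2: θ'=-0.5048 (R=0.1429) → pose (2.9767, 2.4486, -0.5048)
step 3: θ'=-0.8798 (R=-5.0000) → pose (4.4116, 1.2588, -0.8798)
step 4: θ'=-0.3798 (R=2.0000) → pose (5.2114, 0.6759, -0.3798)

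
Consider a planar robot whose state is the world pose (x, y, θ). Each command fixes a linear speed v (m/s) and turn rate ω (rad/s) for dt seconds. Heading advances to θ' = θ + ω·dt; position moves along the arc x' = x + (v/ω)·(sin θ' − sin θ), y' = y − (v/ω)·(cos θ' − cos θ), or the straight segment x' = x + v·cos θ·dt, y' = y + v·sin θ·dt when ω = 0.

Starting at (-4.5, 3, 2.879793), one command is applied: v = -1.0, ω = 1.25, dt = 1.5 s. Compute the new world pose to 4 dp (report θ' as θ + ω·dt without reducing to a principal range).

(-3.4937, 3.8067, 4.7548)

θ' = 2.8798 + 1.25·1.5 = 4.7548
R = v/ω = -1.0/1.25 = -0.8000
x' = -4.5 + -0.8000·(sin 4.7548 − sin 2.8798) = -3.4937
y' = 3 − -0.8000·(cos 4.7548 − cos 2.8798) = 3.8067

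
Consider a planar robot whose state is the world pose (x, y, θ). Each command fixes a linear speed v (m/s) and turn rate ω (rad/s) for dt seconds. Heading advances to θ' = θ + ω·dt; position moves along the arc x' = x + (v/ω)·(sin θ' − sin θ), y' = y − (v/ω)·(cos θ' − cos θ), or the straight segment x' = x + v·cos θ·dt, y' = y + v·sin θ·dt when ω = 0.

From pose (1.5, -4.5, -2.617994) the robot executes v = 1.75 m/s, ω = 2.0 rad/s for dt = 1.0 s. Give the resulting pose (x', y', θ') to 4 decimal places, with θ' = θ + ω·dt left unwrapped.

(1.4305, -5.9709, -0.6180)

θ' = -2.6180 + 2.0·1.0 = -0.6180
R = v/ω = 1.75/2.0 = 0.8750
x' = 1.5 + 0.8750·(sin -0.6180 − sin -2.6180) = 1.4305
y' = -4.5 − 0.8750·(cos -0.6180 − cos -2.6180) = -5.9709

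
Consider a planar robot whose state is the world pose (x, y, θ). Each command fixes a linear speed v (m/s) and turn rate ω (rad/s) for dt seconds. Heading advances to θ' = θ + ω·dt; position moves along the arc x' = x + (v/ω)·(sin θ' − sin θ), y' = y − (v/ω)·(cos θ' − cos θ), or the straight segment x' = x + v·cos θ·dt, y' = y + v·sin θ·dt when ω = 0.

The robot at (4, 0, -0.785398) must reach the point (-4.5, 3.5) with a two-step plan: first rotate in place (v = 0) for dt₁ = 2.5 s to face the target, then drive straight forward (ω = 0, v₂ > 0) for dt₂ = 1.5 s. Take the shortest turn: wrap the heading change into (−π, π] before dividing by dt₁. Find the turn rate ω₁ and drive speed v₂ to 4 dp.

ω₁ = -1.0987, v₂ = 6.1283

heading to target = atan2(3.5−0, -4.5−4) = 2.7510
Δθ = wrap(2.7510 − -0.7854) = -2.7468; ω₁ = Δθ/dt₁ = -1.0987
distance = √((-4.5−4)² + (3.5−0)²) = 9.1924; v₂ = distance/dt₂ = 6.1283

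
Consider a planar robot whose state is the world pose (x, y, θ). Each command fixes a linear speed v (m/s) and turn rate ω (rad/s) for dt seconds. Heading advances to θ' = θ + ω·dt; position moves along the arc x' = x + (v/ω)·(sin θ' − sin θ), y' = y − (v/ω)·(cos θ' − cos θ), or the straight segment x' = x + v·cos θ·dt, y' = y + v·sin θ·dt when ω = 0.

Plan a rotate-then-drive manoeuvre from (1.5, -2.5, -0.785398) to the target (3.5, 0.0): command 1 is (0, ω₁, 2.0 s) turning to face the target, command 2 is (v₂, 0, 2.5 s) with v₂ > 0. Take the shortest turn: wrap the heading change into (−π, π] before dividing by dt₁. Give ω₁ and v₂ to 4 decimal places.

ω₁ = 0.8407, v₂ = 1.2806

heading to target = atan2(0−-2.5, 3.5−1.5) = 0.8961
Δθ = wrap(0.8961 − -0.7854) = 1.6815; ω₁ = Δθ/dt₁ = 0.8407
distance = √((3.5−1.5)² + (0−-2.5)²) = 3.2016; v₂ = distance/dt₂ = 1.2806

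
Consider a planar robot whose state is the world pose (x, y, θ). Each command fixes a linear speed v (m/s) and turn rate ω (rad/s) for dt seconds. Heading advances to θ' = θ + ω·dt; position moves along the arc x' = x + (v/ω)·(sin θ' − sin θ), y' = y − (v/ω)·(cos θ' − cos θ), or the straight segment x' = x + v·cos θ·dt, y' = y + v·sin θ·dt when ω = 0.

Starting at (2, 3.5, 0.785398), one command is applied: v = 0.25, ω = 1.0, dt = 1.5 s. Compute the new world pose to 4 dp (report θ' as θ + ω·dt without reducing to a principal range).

θ' = 0.7854 + 1.0·1.5 = 2.2854
R = v/ω = 0.25/1.0 = 0.2500
x' = 2 + 0.2500·(sin 2.2854 − sin 0.7854) = 2.0121
y' = 3.5 − 0.2500·(cos 2.2854 − cos 0.7854) = 3.8406

(2.0121, 3.8406, 2.2854)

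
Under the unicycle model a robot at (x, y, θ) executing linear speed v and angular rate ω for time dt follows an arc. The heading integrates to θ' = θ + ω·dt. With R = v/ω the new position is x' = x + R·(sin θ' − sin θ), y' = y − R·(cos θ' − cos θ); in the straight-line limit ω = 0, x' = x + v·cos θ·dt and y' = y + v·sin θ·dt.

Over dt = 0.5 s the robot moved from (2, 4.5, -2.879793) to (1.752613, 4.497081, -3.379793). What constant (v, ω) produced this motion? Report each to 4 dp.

v = 0.5000, ω = -1.0000

Δθ = -3.379793 − -2.879793 = -0.500000
ω = Δθ/dt = -0.500000/0.5 = -1.0000
R = Δx/(sin θ' − sin θ) = -0.5000
v = R·ω = -0.5000·-1.0000 = 0.5000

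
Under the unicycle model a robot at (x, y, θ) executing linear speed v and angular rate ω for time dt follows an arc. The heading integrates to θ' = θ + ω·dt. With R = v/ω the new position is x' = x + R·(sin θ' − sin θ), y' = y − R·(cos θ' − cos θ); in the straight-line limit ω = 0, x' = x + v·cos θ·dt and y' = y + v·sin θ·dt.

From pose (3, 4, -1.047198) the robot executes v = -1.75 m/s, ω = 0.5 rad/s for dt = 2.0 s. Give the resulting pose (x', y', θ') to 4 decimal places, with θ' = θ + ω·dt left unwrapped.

(0.1340, 5.7461, -0.0472)

θ' = -1.0472 + 0.5·2.0 = -0.0472
R = v/ω = -1.75/0.5 = -3.5000
x' = 3 + -3.5000·(sin -0.0472 − sin -1.0472) = 0.1340
y' = 4 − -3.5000·(cos -0.0472 − cos -1.0472) = 5.7461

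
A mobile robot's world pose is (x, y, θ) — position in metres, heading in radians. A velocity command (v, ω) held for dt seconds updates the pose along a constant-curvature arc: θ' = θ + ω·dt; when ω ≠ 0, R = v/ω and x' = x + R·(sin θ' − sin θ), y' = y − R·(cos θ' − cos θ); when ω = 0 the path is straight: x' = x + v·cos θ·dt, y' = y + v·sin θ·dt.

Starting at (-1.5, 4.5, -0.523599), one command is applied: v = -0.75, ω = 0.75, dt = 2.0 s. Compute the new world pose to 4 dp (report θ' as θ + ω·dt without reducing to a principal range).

θ' = -0.5236 + 0.75·2.0 = 0.9764
R = v/ω = -0.75/0.75 = -1.0000
x' = -1.5 + -1.0000·(sin 0.9764 − sin -0.5236) = -2.8285
y' = 4.5 − -1.0000·(cos 0.9764 − cos -0.5236) = 4.1940

(-2.8285, 4.1940, 0.9764)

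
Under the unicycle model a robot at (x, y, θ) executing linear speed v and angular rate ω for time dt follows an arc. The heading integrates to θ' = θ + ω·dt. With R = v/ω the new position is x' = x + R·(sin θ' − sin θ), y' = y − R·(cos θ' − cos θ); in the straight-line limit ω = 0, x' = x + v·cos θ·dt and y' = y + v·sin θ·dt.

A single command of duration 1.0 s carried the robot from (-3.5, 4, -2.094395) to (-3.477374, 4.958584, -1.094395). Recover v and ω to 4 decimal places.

v = -1.0000, ω = 1.0000

Δθ = -1.094395 − -2.094395 = 1.000000
ω = Δθ/dt = 1.000000/1.0 = 1.0000
R = −Δy/(cos θ' − cos θ) = -1.0000
v = R·ω = -1.0000·1.0000 = -1.0000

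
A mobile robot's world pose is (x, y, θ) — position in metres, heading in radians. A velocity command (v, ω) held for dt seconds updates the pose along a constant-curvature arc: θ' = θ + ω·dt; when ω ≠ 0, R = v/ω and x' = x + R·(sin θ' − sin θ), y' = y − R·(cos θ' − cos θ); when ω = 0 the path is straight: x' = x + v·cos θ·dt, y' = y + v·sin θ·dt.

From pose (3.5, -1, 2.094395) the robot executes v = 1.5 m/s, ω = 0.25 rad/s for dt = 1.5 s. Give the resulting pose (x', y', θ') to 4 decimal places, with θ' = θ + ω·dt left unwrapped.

(2.0401, 0.6947, 2.4694)

θ' = 2.0944 + 0.25·1.5 = 2.4694
R = v/ω = 1.5/0.25 = 6.0000
x' = 3.5 + 6.0000·(sin 2.4694 − sin 2.0944) = 2.0401
y' = -1 − 6.0000·(cos 2.4694 − cos 2.0944) = 0.6947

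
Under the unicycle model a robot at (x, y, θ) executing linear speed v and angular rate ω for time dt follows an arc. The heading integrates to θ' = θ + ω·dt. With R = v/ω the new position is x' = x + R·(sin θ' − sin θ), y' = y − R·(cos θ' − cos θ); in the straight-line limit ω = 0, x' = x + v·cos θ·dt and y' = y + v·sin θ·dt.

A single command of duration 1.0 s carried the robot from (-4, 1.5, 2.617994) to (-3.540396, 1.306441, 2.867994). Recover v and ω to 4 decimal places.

v = -0.5000, ω = 0.2500

Δθ = 2.867994 − 2.617994 = 0.250000
ω = Δθ/dt = 0.250000/1.0 = 0.2500
R = Δx/(sin θ' − sin θ) = -2.0000
v = R·ω = -2.0000·0.2500 = -0.5000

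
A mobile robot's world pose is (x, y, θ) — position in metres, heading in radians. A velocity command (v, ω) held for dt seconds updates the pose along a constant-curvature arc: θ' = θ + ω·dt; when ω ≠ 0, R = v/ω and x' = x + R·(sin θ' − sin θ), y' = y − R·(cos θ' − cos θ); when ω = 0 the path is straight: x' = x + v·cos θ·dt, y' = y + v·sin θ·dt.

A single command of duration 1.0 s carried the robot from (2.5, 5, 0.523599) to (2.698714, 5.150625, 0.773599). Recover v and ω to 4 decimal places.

v = 0.2500, ω = 0.2500

Δθ = 0.773599 − 0.523599 = 0.250000
ω = Δθ/dt = 0.250000/1.0 = 0.2500
R = Δx/(sin θ' − sin θ) = 1.0000
v = R·ω = 1.0000·0.2500 = 0.2500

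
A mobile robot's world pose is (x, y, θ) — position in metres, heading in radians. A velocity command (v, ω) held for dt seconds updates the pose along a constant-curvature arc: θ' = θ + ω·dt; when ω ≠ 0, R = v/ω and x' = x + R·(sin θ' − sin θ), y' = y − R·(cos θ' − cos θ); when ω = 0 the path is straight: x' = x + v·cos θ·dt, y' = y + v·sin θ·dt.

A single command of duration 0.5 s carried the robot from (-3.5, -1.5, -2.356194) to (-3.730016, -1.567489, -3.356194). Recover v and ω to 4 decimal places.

Δθ = -3.356194 − -2.356194 = -1.000000
ω = Δθ/dt = -1.000000/0.5 = -2.0000
R = Δx/(sin θ' − sin θ) = -0.2500
v = R·ω = -0.2500·-2.0000 = 0.5000

v = 0.5000, ω = -2.0000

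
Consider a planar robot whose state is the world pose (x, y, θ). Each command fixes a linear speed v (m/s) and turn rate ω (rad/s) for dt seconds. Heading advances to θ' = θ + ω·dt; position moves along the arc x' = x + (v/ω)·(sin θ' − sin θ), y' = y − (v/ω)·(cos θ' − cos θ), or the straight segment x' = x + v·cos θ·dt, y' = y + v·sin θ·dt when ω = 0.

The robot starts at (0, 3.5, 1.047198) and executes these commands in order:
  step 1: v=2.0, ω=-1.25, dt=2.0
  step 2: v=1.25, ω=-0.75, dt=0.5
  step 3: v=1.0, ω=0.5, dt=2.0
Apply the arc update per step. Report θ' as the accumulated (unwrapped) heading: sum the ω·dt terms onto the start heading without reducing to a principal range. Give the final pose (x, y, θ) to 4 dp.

(3.3928, 0.4071, -0.8278)

step 1: θ'=-1.4528 (R=-1.6000) → pose (2.9745, 2.8884, -1.4528)
step 2: θ'=-1.8278 (R=-1.6667) → pose (2.9314, 2.2685, -1.8278)
step 3: θ'=-0.8278 (R=2.0000) → pose (3.3928, 0.4071, -0.8278)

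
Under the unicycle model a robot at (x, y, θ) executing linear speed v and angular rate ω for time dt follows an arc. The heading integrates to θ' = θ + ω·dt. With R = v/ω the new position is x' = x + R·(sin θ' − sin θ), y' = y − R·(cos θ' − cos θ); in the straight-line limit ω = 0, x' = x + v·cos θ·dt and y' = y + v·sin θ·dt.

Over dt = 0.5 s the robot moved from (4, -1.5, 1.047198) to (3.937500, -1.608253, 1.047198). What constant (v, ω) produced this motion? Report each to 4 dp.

v = -0.2500, ω = 0.0000

Δθ = 1.047198 − 1.047198 = 0.000000
ω = Δθ/dt = 0.000000/0.5 = 0.0000
ω = 0 → v = (Δx·cos θ + Δy·sin θ)/dt = -0.2500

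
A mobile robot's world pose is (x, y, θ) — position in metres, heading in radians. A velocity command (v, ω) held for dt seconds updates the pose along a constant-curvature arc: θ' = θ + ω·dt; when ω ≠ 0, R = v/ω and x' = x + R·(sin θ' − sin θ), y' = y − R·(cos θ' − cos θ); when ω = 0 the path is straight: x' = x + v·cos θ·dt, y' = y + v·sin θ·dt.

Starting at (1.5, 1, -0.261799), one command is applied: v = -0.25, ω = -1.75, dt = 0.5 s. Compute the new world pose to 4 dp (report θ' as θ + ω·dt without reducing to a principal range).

θ' = -0.2618 + -1.75·0.5 = -1.1368
R = v/ω = -0.25/-1.75 = 0.1429
x' = 1.5 + 0.1429·(sin -1.1368 − sin -0.2618) = 1.4074
y' = 1 − 0.1429·(cos -1.1368 − cos -0.2618) = 1.0779

(1.4074, 1.0779, -1.1368)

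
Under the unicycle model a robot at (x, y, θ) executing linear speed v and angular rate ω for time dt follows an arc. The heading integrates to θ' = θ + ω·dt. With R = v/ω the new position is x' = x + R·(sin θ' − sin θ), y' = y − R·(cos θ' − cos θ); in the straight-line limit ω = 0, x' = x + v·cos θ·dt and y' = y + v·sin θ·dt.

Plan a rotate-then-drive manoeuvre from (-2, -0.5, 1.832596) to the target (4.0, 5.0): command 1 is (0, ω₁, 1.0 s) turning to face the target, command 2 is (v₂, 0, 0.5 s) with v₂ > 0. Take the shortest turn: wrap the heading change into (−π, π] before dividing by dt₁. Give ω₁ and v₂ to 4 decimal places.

ω₁ = -1.0906, v₂ = 16.2788

heading to target = atan2(5−-0.5, 4−-2) = 0.7419
Δθ = wrap(0.7419 − 1.8326) = -1.0906; ω₁ = Δθ/dt₁ = -1.0906
distance = √((4−-2)² + (5−-0.5)²) = 8.1394; v₂ = distance/dt₂ = 16.2788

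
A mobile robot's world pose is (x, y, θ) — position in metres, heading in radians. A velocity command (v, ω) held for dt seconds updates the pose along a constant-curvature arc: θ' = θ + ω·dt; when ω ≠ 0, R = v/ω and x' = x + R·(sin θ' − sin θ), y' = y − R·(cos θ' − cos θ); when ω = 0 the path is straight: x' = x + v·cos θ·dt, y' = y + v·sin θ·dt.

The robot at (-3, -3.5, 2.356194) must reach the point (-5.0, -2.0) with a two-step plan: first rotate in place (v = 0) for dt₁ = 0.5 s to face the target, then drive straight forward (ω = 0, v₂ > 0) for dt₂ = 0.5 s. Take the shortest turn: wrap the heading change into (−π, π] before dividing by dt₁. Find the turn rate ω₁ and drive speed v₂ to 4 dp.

heading to target = atan2(-2−-3.5, -5−-3) = 2.4981
Δθ = wrap(2.4981 − 2.3562) = 0.1419; ω₁ = Δθ/dt₁ = 0.2838
distance = √((-5−-3)² + (-2−-3.5)²) = 2.5000; v₂ = distance/dt₂ = 5.0000

ω₁ = 0.2838, v₂ = 5.0000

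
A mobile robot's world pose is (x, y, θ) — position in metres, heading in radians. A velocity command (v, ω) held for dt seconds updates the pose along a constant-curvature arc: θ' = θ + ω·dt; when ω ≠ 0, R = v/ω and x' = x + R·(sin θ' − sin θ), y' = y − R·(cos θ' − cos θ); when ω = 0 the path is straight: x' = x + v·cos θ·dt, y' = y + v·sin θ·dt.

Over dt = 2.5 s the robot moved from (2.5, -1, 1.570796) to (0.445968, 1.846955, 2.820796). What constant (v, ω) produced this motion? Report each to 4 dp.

v = 1.5000, ω = 0.5000

Δθ = 2.820796 − 1.570796 = 1.250000
ω = Δθ/dt = 1.250000/2.5 = 0.5000
R = −Δy/(cos θ' − cos θ) = 3.0000
v = R·ω = 3.0000·0.5000 = 1.5000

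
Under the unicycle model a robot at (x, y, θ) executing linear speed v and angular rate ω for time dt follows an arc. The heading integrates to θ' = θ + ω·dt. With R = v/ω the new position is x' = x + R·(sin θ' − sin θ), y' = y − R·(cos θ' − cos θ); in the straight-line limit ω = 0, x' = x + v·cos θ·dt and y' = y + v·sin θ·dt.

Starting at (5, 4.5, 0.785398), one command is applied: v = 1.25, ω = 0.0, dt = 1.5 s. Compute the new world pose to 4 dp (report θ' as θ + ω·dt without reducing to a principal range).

θ' = 0.7854 + 0.0·1.5 = 0.7854
ω = 0 → straight: x' = 5 + 1.25·cos(0.7854)·1.5 = 6.3258
y' = 4.5 + 1.25·sin(0.7854)·1.5 = 5.8258

(6.3258, 5.8258, 0.7854)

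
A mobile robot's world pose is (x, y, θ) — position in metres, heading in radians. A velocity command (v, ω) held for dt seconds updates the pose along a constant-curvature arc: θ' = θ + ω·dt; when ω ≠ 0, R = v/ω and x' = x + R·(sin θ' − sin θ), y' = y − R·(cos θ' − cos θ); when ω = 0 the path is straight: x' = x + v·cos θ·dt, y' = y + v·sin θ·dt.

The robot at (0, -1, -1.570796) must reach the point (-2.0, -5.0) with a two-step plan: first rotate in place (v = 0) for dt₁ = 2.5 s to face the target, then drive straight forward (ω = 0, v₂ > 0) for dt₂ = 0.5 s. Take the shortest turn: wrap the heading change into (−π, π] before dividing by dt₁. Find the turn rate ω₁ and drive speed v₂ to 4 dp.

heading to target = atan2(-5−-1, -2−0) = -2.0344
Δθ = wrap(-2.0344 − -1.5708) = -0.4636; ω₁ = Δθ/dt₁ = -0.1855
distance = √((-2−0)² + (-5−-1)²) = 4.4721; v₂ = distance/dt₂ = 8.9443

ω₁ = -0.1855, v₂ = 8.9443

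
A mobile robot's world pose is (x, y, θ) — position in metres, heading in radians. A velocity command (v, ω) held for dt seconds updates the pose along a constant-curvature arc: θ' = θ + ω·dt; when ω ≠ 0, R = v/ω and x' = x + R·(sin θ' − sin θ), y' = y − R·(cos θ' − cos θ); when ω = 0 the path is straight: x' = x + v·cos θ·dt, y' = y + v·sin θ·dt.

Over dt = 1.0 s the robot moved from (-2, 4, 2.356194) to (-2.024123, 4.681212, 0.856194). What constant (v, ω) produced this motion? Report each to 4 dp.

Δθ = 0.856194 − 2.356194 = -1.500000
ω = Δθ/dt = -1.500000/1.0 = -1.5000
R = −Δy/(cos θ' − cos θ) = -0.5000
v = R·ω = -0.5000·-1.5000 = 0.7500

v = 0.7500, ω = -1.5000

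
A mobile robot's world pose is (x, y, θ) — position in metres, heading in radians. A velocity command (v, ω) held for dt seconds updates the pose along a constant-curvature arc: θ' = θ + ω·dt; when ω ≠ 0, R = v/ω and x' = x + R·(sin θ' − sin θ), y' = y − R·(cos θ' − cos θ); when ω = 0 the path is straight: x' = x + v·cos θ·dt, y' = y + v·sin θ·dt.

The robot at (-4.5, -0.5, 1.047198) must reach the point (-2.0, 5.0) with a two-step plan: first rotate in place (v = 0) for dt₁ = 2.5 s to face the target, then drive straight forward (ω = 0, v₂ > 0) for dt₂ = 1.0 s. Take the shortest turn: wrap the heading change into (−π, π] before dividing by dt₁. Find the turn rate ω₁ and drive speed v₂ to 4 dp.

ω₁ = 0.0388, v₂ = 6.0415

heading to target = atan2(5−-0.5, -2−-4.5) = 1.1442
Δθ = wrap(1.1442 − 1.0472) = 0.0970; ω₁ = Δθ/dt₁ = 0.0388
distance = √((-2−-4.5)² + (5−-0.5)²) = 6.0415; v₂ = distance/dt₂ = 6.0415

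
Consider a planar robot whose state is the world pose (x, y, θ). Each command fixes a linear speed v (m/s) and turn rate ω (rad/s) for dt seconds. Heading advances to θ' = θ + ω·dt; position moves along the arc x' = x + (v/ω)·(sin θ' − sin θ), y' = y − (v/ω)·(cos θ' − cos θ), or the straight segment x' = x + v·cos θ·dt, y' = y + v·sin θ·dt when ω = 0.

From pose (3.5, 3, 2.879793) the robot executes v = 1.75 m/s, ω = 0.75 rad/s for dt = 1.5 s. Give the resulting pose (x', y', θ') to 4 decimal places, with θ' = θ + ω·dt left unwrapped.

θ' = 2.8798 + 0.75·1.5 = 4.0048
R = v/ω = 1.75/0.75 = 2.3333
x' = 3.5 + 2.3333·(sin 4.0048 − sin 2.8798) = 1.1229
y' = 3 − 2.3333·(cos 4.0048 − cos 2.8798) = 2.2629

(1.1229, 2.2629, 4.0048)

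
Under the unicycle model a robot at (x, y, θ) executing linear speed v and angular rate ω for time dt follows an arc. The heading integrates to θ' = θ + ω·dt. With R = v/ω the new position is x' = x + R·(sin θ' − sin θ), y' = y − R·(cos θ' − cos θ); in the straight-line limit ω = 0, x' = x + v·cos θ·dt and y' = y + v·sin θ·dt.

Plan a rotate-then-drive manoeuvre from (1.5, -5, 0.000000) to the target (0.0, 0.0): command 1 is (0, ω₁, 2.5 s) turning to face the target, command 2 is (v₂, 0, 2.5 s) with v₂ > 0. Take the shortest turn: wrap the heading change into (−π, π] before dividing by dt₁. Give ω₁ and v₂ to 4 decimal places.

ω₁ = 0.7449, v₂ = 2.0881

heading to target = atan2(0−-5, 0−1.5) = 1.8623
Δθ = wrap(1.8623 − 0.0000) = 1.8623; ω₁ = Δθ/dt₁ = 0.7449
distance = √((0−1.5)² + (0−-5)²) = 5.2202; v₂ = distance/dt₂ = 2.0881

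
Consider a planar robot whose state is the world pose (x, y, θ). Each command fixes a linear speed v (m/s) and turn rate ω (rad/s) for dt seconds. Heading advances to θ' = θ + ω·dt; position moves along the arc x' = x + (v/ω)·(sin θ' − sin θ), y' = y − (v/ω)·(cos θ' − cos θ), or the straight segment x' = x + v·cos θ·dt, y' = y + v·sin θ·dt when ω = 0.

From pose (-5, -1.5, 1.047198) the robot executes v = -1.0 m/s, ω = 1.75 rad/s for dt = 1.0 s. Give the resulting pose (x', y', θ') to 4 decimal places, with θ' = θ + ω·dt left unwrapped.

(-4.6981, -2.3236, 2.7972)

θ' = 1.0472 + 1.75·1.0 = 2.7972
R = v/ω = -1.0/1.75 = -0.5714
x' = -5 + -0.5714·(sin 2.7972 − sin 1.0472) = -4.6981
y' = -1.5 − -0.5714·(cos 2.7972 − cos 1.0472) = -2.3236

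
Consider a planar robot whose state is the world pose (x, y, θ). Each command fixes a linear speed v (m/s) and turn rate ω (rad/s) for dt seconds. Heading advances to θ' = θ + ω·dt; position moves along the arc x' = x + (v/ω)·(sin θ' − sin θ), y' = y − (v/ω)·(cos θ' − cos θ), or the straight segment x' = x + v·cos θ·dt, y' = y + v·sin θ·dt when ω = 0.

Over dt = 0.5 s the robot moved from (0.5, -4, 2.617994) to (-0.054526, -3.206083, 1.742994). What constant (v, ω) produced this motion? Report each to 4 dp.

v = 2.0000, ω = -1.7500

Δθ = 1.742994 − 2.617994 = -0.875000
ω = Δθ/dt = -0.875000/0.5 = -1.7500
R = −Δy/(cos θ' − cos θ) = -1.1429
v = R·ω = -1.1429·-1.7500 = 2.0000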